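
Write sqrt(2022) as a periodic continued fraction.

[44; (1, 28, 1, 88)]

Write x_i = (sqrt(2022) + m_i)/d_i with (m_0, d_0) = (0, 1). a_0 = floor(sqrt(2022)) = 44, since 44^2 = 1936 <= 2022 < 2025 = 45^2.
Iterate m_{i+1} = d_i*a_i - m_i, d_{i+1} = (2022 - m_{i+1}^2)/d_i, a_{i+1} = floor((a_0 + m_{i+1})/d_{i+1}):
  m_1 = 1*44 - 0 = 44, d_1 = (2022 - 44^2)/1 = 86/1 = 86, a_1 = floor((44 + 44)/86) = 1.
  m_2 = 86*1 - 44 = 42, d_2 = (2022 - 42^2)/86 = 258/86 = 3, a_2 = floor((44 + 42)/3) = 28.
  m_3 = 3*28 - 42 = 42, d_3 = (2022 - 42^2)/3 = 258/3 = 86, a_3 = floor((44 + 42)/86) = 1.
  m_4 = 86*1 - 42 = 44, d_4 = (2022 - 44^2)/86 = 86/86 = 1, a_4 = floor((44 + 44)/1) = 88.
  m_5 = 1*88 - 44 = 44, d_5 = (2022 - 44^2)/1 = 86/1 = 86: (m_5, d_5) = (m_1, d_1) = (44, 86), so from here the quotients repeat a_1, ..., a_4; the period length is 4.
Hence the expansion of sqrt(2022) is a_0 = 44 followed by the repeating block 1, 28, 1, 88 (period 4).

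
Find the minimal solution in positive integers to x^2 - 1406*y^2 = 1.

First expand sqrt(1406) as a continued fraction. With x_i = (sqrt(1406) + m_i)/d_i and (m_0, d_0) = (0, 1): a_0 = floor(sqrt(1406)) = 37, since 37^2 = 1369 <= 1406 < 1444 = 38^2.
Iterate m_{i+1} = d_i*a_i - m_i, d_{i+1} = (1406 - m_{i+1}^2)/d_i, a_{i+1} = floor((a_0 + m_{i+1})/d_{i+1}):
  m_1 = 1*37 - 0 = 37, d_1 = (1406 - 37^2)/1 = 37/1 = 37, a_1 = floor((37 + 37)/37) = 2.
  m_2 = 37*2 - 37 = 37, d_2 = (1406 - 37^2)/37 = 37/37 = 1, a_2 = floor((37 + 37)/1) = 74.
  m_3 = 1*74 - 37 = 37, d_3 = (1406 - 37^2)/1 = 37/1 = 37: (m_3, d_3) = (m_1, d_1) = (37, 37), so from here the quotients repeat a_1, a_2; the period length is 2.
So sqrt(1406) = [37; (2, 74)] with period length k = 2.
k is even, so the fundamental solution of x^2 - 1406y^2 = 1 is (p_{k-1}, q_{k-1}) = (p_1, q_1); compute convergents through index 1.
Convergents (p_i = a_i*p_{i-1} + p_{i-2}, q_i = a_i*q_{i-1} + q_{i-2} with p_{-2}=0, p_{-1}=1, q_{-2}=1, q_{-1}=0):
  i=0: a_0=37, p_0 = 37*1 + 0 = 37, q_0 = 37*0 + 1 = 1.
  i=1: a_1=2, p_1 = 2*37 + 1 = 75, q_1 = 2*1 + 0 = 2.
Check: 75^2 - 1406*2^2 = 5625 - 5624 = 1, so (x, y) = (75, 2) solves the equation, and by the theorem it is the least positive solution.

(x, y) = (75, 2)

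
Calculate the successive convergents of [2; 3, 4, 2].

2/1, 7/3, 30/13, 67/29

Using the convergent recurrence p_i = a_i*p_{i-1} + p_{i-2}, q_i = a_i*q_{i-1} + q_{i-2} with p_{-2}=0, p_{-1}=1, q_{-2}=1, q_{-1}=0:
  i=0: a_0=2, p_0 = 2*1 + 0 = 2, q_0 = 2*0 + 1 = 1.
  i=1: a_1=3, p_1 = 3*2 + 1 = 7, q_1 = 3*1 + 0 = 3.
  i=2: a_2=4, p_2 = 4*7 + 2 = 30, q_2 = 4*3 + 1 = 13.
  i=3: a_3=2, p_3 = 2*30 + 7 = 67, q_3 = 2*13 + 3 = 29.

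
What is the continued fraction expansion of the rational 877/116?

Run the Euclidean algorithm on 877 and 116; the successive quotients are the partial quotients a_0, a_1, ... (each step inverts the fractional part left over by the previous one):
  877 = 7*116 + 65, so a_0 = 7.
  116 = 1*65 + 51, so a_1 = 1.
  65 = 1*51 + 14, so a_2 = 1.
  51 = 3*14 + 9, so a_3 = 3.
  14 = 1*9 + 5, so a_4 = 1.
  9 = 1*5 + 4, so a_5 = 1.
  5 = 1*4 + 1, so a_6 = 1.
  4 = 4*1 + 0, so a_7 = 4.
The remainder reaches 0 after 8 divisions, so the expansion has 8 partial quotients, read off in order.

[7; 1, 1, 3, 1, 1, 1, 4]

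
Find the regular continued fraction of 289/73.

Run the Euclidean algorithm on 289 and 73; the successive quotients are the partial quotients a_0, a_1, ... (each step inverts the fractional part left over by the previous one):
  289 = 3*73 + 70, so a_0 = 3.
  73 = 1*70 + 3, so a_1 = 1.
  70 = 23*3 + 1, so a_2 = 23.
  3 = 3*1 + 0, so a_3 = 3.
The remainder reaches 0 after 4 divisions, so the expansion has 4 partial quotients, read off in order.

[3; 1, 23, 3]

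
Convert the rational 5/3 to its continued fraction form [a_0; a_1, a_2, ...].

Run the Euclidean algorithm on 5 and 3; the successive quotients are the partial quotients a_0, a_1, ... (each step inverts the fractional part left over by the previous one):
  5 = 1*3 + 2, so a_0 = 1.
  3 = 1*2 + 1, so a_1 = 1.
  2 = 2*1 + 0, so a_2 = 2.
The remainder reaches 0 after 3 divisions, so the expansion has 3 partial quotients, read off in order.

[1; 1, 2]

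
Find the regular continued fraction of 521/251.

Run the Euclidean algorithm on 521 and 251; the successive quotients are the partial quotients a_0, a_1, ... (each step inverts the fractional part left over by the previous one):
  521 = 2*251 + 19, so a_0 = 2.
  251 = 13*19 + 4, so a_1 = 13.
  19 = 4*4 + 3, so a_2 = 4.
  4 = 1*3 + 1, so a_3 = 1.
  3 = 3*1 + 0, so a_4 = 3.
The remainder reaches 0 after 5 divisions, so the expansion has 5 partial quotients, read off in order.

[2; 13, 4, 1, 3]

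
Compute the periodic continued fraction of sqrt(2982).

Write x_i = (sqrt(2982) + m_i)/d_i with (m_0, d_0) = (0, 1). a_0 = floor(sqrt(2982)) = 54, since 54^2 = 2916 <= 2982 < 3025 = 55^2.
Iterate m_{i+1} = d_i*a_i - m_i, d_{i+1} = (2982 - m_{i+1}^2)/d_i, a_{i+1} = floor((a_0 + m_{i+1})/d_{i+1}):
  m_1 = 1*54 - 0 = 54, d_1 = (2982 - 54^2)/1 = 66/1 = 66, a_1 = floor((54 + 54)/66) = 1.
  m_2 = 66*1 - 54 = 12, d_2 = (2982 - 12^2)/66 = 2838/66 = 43, a_2 = floor((54 + 12)/43) = 1.
  m_3 = 43*1 - 12 = 31, d_3 = (2982 - 31^2)/43 = 2021/43 = 47, a_3 = floor((54 + 31)/47) = 1.
  m_4 = 47*1 - 31 = 16, d_4 = (2982 - 16^2)/47 = 2726/47 = 58, a_4 = floor((54 + 16)/58) = 1.
  m_5 = 58*1 - 16 = 42, d_5 = (2982 - 42^2)/58 = 1218/58 = 21, a_5 = floor((54 + 42)/21) = 4.
  m_6 = 21*4 - 42 = 42, d_6 = (2982 - 42^2)/21 = 1218/21 = 58, a_6 = floor((54 + 42)/58) = 1.
  m_7 = 58*1 - 42 = 16, d_7 = (2982 - 16^2)/58 = 2726/58 = 47, a_7 = floor((54 + 16)/47) = 1.
  m_8 = 47*1 - 16 = 31, d_8 = (2982 - 31^2)/47 = 2021/47 = 43, a_8 = floor((54 + 31)/43) = 1.
  m_9 = 43*1 - 31 = 12, d_9 = (2982 - 12^2)/43 = 2838/43 = 66, a_9 = floor((54 + 12)/66) = 1.
  m_10 = 66*1 - 12 = 54, d_10 = (2982 - 54^2)/66 = 66/66 = 1, a_10 = floor((54 + 54)/1) = 108.
  m_11 = 1*108 - 54 = 54, d_11 = (2982 - 54^2)/1 = 66/1 = 66: (m_11, d_11) = (m_1, d_1) = (54, 66), so from here the quotients repeat a_1, ..., a_10; the period length is 10.
Hence the expansion of sqrt(2982) is a_0 = 54 followed by the repeating block 1, 1, 1, 1, 4, 1, 1, 1, 1, 108 (period 10).

[54; (1, 1, 1, 1, 4, 1, 1, 1, 1, 108)]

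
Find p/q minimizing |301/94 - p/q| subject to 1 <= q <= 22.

Expand x = 301/94 as a continued fraction with the Euclidean algorithm:
  301 = 3*94 + 19, so a_0 = 3.
  94 = 4*19 + 18, so a_1 = 4.
  19 = 1*18 + 1, so a_2 = 1.
  18 = 18*1 + 0, so a_3 = 18.
so x = [3; 4, 1, 18].
Convergents (p_i = a_i*p_{i-1} + p_{i-2}, q_i = a_i*q_{i-1} + q_{i-2} with p_{-2}=0, p_{-1}=1, q_{-2}=1, q_{-1}=0), until the denominator exceeds 22:
  i=0: a_0=3, p_0 = 3*1 + 0 = 3, q_0 = 3*0 + 1 = 1.
  i=1: a_1=4, p_1 = 4*3 + 1 = 13, q_1 = 4*1 + 0 = 4.
  i=2: a_2=1, p_2 = 1*13 + 3 = 16, q_2 = 1*4 + 1 = 5.
  i=3: a_3=18, p_3 = 18*16 + 13 = 301, q_3 = 18*5 + 4 = 94.
q_3 = 94 > 22, so the last convergent with denominator <= 22 is p_2/q_2 = 16/5.
The closest fraction with denominator <= 22 is either p_2/q_2 or the intermediate fraction (k*p_2 + p_1)/(k*q_2 + q_1) with the largest k >= 1 whose denominator stays <= 22; these approach x as k grows, and every other convergent or intermediate fraction in range is farther away.
Largest k: floor((22 - q_1)/q_2) = floor((22 - 4)/5) = 3.
That gives (3*16 + 13)/(3*5 + 4) = 61/19.
Compare the errors: |x - 16/5| = |301*5 - 16*94|/(94*5) = 1/470, and |x - 61/19| = |301*19 - 61*94|/(94*19) = 15/1786.
Cross-multiplying, 1*1786 = 1786 < 7050 = 15*470, so 1/470 is smaller: the convergent 16/5 is closer to x than 61/19.

16/5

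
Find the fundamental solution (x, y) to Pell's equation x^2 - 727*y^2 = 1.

First expand sqrt(727) as a continued fraction. With x_i = (sqrt(727) + m_i)/d_i and (m_0, d_0) = (0, 1): a_0 = floor(sqrt(727)) = 26, since 26^2 = 676 <= 727 < 729 = 27^2.
Iterate m_{i+1} = d_i*a_i - m_i, d_{i+1} = (727 - m_{i+1}^2)/d_i, a_{i+1} = floor((a_0 + m_{i+1})/d_{i+1}):
  m_1 = 1*26 - 0 = 26, d_1 = (727 - 26^2)/1 = 51/1 = 51, a_1 = floor((26 + 26)/51) = 1.
  m_2 = 51*1 - 26 = 25, d_2 = (727 - 25^2)/51 = 102/51 = 2, a_2 = floor((26 + 25)/2) = 25.
  m_3 = 2*25 - 25 = 25, d_3 = (727 - 25^2)/2 = 102/2 = 51, a_3 = floor((26 + 25)/51) = 1.
  m_4 = 51*1 - 25 = 26, d_4 = (727 - 26^2)/51 = 51/51 = 1, a_4 = floor((26 + 26)/1) = 52.
  m_5 = 1*52 - 26 = 26, d_5 = (727 - 26^2)/1 = 51/1 = 51: (m_5, d_5) = (m_1, d_1) = (26, 51), so from here the quotients repeat a_1, ..., a_4; the period length is 4.
So sqrt(727) = [26; (1, 25, 1, 52)] with period length k = 4.
k is even, so the fundamental solution of x^2 - 727y^2 = 1 is (p_{k-1}, q_{k-1}) = (p_3, q_3); compute convergents through index 3.
Convergents (p_i = a_i*p_{i-1} + p_{i-2}, q_i = a_i*q_{i-1} + q_{i-2} with p_{-2}=0, p_{-1}=1, q_{-2}=1, q_{-1}=0):
  i=0: a_0=26, p_0 = 26*1 + 0 = 26, q_0 = 26*0 + 1 = 1.
  i=1: a_1=1, p_1 = 1*26 + 1 = 27, q_1 = 1*1 + 0 = 1.
  i=2: a_2=25, p_2 = 25*27 + 26 = 701, q_2 = 25*1 + 1 = 26.
  i=3: a_3=1, p_3 = 1*701 + 27 = 728, q_3 = 1*26 + 1 = 27.
Check: 728^2 - 727*27^2 = 529984 - 529983 = 1, so (x, y) = (728, 27) solves the equation, and by the theorem it is the least positive solution.

(x, y) = (728, 27)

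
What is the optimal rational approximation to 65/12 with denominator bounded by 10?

38/7

Expand x = 65/12 as a continued fraction with the Euclidean algorithm:
  65 = 5*12 + 5, so a_0 = 5.
  12 = 2*5 + 2, so a_1 = 2.
  5 = 2*2 + 1, so a_2 = 2.
  2 = 2*1 + 0, so a_3 = 2.
so x = [5; 2, 2, 2].
Convergents (p_i = a_i*p_{i-1} + p_{i-2}, q_i = a_i*q_{i-1} + q_{i-2} with p_{-2}=0, p_{-1}=1, q_{-2}=1, q_{-1}=0), until the denominator exceeds 10:
  i=0: a_0=5, p_0 = 5*1 + 0 = 5, q_0 = 5*0 + 1 = 1.
  i=1: a_1=2, p_1 = 2*5 + 1 = 11, q_1 = 2*1 + 0 = 2.
  i=2: a_2=2, p_2 = 2*11 + 5 = 27, q_2 = 2*2 + 1 = 5.
  i=3: a_3=2, p_3 = 2*27 + 11 = 65, q_3 = 2*5 + 2 = 12.
q_3 = 12 > 10, so the last convergent with denominator <= 10 is p_2/q_2 = 27/5.
The closest fraction with denominator <= 10 is either p_2/q_2 or the intermediate fraction (k*p_2 + p_1)/(k*q_2 + q_1) with the largest k >= 1 whose denominator stays <= 10; these approach x as k grows, and every other convergent or intermediate fraction in range is farther away.
Largest k: floor((10 - q_1)/q_2) = floor((10 - 2)/5) = 1.
That gives (1*27 + 11)/(1*5 + 2) = 38/7.
Compare the errors: |x - 27/5| = |65*5 - 27*12|/(12*5) = 1/60, and |x - 38/7| = |65*7 - 38*12|/(12*7) = 1/84.
Cross-multiplying, 1*60 = 60 < 84 = 1*84, so 1/84 is smaller: the intermediate fraction 38/7 is closer to x than 27/5.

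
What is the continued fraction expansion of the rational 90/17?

Run the Euclidean algorithm on 90 and 17; the successive quotients are the partial quotients a_0, a_1, ... (each step inverts the fractional part left over by the previous one):
  90 = 5*17 + 5, so a_0 = 5.
  17 = 3*5 + 2, so a_1 = 3.
  5 = 2*2 + 1, so a_2 = 2.
  2 = 2*1 + 0, so a_3 = 2.
The remainder reaches 0 after 4 divisions, so the expansion has 4 partial quotients, read off in order.

[5; 3, 2, 2]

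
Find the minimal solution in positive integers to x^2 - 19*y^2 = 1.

First expand sqrt(19) as a continued fraction. With x_i = (sqrt(19) + m_i)/d_i and (m_0, d_0) = (0, 1): a_0 = floor(sqrt(19)) = 4, since 4^2 = 16 <= 19 < 25 = 5^2.
Iterate m_{i+1} = d_i*a_i - m_i, d_{i+1} = (19 - m_{i+1}^2)/d_i, a_{i+1} = floor((a_0 + m_{i+1})/d_{i+1}):
  m_1 = 1*4 - 0 = 4, d_1 = (19 - 4^2)/1 = 3/1 = 3, a_1 = floor((4 + 4)/3) = 2.
  m_2 = 3*2 - 4 = 2, d_2 = (19 - 2^2)/3 = 15/3 = 5, a_2 = floor((4 + 2)/5) = 1.
  m_3 = 5*1 - 2 = 3, d_3 = (19 - 3^2)/5 = 10/5 = 2, a_3 = floor((4 + 3)/2) = 3.
  m_4 = 2*3 - 3 = 3, d_4 = (19 - 3^2)/2 = 10/2 = 5, a_4 = floor((4 + 3)/5) = 1.
  m_5 = 5*1 - 3 = 2, d_5 = (19 - 2^2)/5 = 15/5 = 3, a_5 = floor((4 + 2)/3) = 2.
  m_6 = 3*2 - 2 = 4, d_6 = (19 - 4^2)/3 = 3/3 = 1, a_6 = floor((4 + 4)/1) = 8.
  m_7 = 1*8 - 4 = 4, d_7 = (19 - 4^2)/1 = 3/1 = 3: (m_7, d_7) = (m_1, d_1) = (4, 3), so from here the quotients repeat a_1, ..., a_6; the period length is 6.
So sqrt(19) = [4; (2, 1, 3, 1, 2, 8)] with period length k = 6.
k is even, so the fundamental solution of x^2 - 19y^2 = 1 is (p_{k-1}, q_{k-1}) = (p_5, q_5); compute convergents through index 5.
Convergents (p_i = a_i*p_{i-1} + p_{i-2}, q_i = a_i*q_{i-1} + q_{i-2} with p_{-2}=0, p_{-1}=1, q_{-2}=1, q_{-1}=0):
  i=0: a_0=4, p_0 = 4*1 + 0 = 4, q_0 = 4*0 + 1 = 1.
  i=1: a_1=2, p_1 = 2*4 + 1 = 9, q_1 = 2*1 + 0 = 2.
  i=2: a_2=1, p_2 = 1*9 + 4 = 13, q_2 = 1*2 + 1 = 3.
  i=3: a_3=3, p_3 = 3*13 + 9 = 48, q_3 = 3*3 + 2 = 11.
  i=4: a_4=1, p_4 = 1*48 + 13 = 61, q_4 = 1*11 + 3 = 14.
  i=5: a_5=2, p_5 = 2*61 + 48 = 170, q_5 = 2*14 + 11 = 39.
Check: 170^2 - 19*39^2 = 28900 - 28899 = 1, so (x, y) = (170, 39) solves the equation, and by the theorem it is the least positive solution.

(x, y) = (170, 39)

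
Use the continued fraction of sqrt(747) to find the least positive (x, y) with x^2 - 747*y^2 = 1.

(x, y) = (82, 3)

First expand sqrt(747) as a continued fraction. With x_i = (sqrt(747) + m_i)/d_i and (m_0, d_0) = (0, 1): a_0 = floor(sqrt(747)) = 27, since 27^2 = 729 <= 747 < 784 = 28^2.
Iterate m_{i+1} = d_i*a_i - m_i, d_{i+1} = (747 - m_{i+1}^2)/d_i, a_{i+1} = floor((a_0 + m_{i+1})/d_{i+1}):
  m_1 = 1*27 - 0 = 27, d_1 = (747 - 27^2)/1 = 18/1 = 18, a_1 = floor((27 + 27)/18) = 3.
  m_2 = 18*3 - 27 = 27, d_2 = (747 - 27^2)/18 = 18/18 = 1, a_2 = floor((27 + 27)/1) = 54.
  m_3 = 1*54 - 27 = 27, d_3 = (747 - 27^2)/1 = 18/1 = 18: (m_3, d_3) = (m_1, d_1) = (27, 18), so from here the quotients repeat a_1, a_2; the period length is 2.
So sqrt(747) = [27; (3, 54)] with period length k = 2.
k is even, so the fundamental solution of x^2 - 747y^2 = 1 is (p_{k-1}, q_{k-1}) = (p_1, q_1); compute convergents through index 1.
Convergents (p_i = a_i*p_{i-1} + p_{i-2}, q_i = a_i*q_{i-1} + q_{i-2} with p_{-2}=0, p_{-1}=1, q_{-2}=1, q_{-1}=0):
  i=0: a_0=27, p_0 = 27*1 + 0 = 27, q_0 = 27*0 + 1 = 1.
  i=1: a_1=3, p_1 = 3*27 + 1 = 82, q_1 = 3*1 + 0 = 3.
Check: 82^2 - 747*3^2 = 6724 - 6723 = 1, so (x, y) = (82, 3) solves the equation, and by the theorem it is the least positive solution.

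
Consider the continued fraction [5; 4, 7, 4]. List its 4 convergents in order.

5/1, 21/4, 152/29, 629/120

Using the convergent recurrence p_i = a_i*p_{i-1} + p_{i-2}, q_i = a_i*q_{i-1} + q_{i-2} with p_{-2}=0, p_{-1}=1, q_{-2}=1, q_{-1}=0:
  i=0: a_0=5, p_0 = 5*1 + 0 = 5, q_0 = 5*0 + 1 = 1.
  i=1: a_1=4, p_1 = 4*5 + 1 = 21, q_1 = 4*1 + 0 = 4.
  i=2: a_2=7, p_2 = 7*21 + 5 = 152, q_2 = 7*4 + 1 = 29.
  i=3: a_3=4, p_3 = 4*152 + 21 = 629, q_3 = 4*29 + 4 = 120.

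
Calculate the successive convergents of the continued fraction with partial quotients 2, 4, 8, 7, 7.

2/1, 9/4, 74/33, 527/235, 3763/1678

Using the convergent recurrence p_i = a_i*p_{i-1} + p_{i-2}, q_i = a_i*q_{i-1} + q_{i-2} with p_{-2}=0, p_{-1}=1, q_{-2}=1, q_{-1}=0:
  i=0: a_0=2, p_0 = 2*1 + 0 = 2, q_0 = 2*0 + 1 = 1.
  i=1: a_1=4, p_1 = 4*2 + 1 = 9, q_1 = 4*1 + 0 = 4.
  i=2: a_2=8, p_2 = 8*9 + 2 = 74, q_2 = 8*4 + 1 = 33.
  i=3: a_3=7, p_3 = 7*74 + 9 = 527, q_3 = 7*33 + 4 = 235.
  i=4: a_4=7, p_4 = 7*527 + 74 = 3763, q_4 = 7*235 + 33 = 1678.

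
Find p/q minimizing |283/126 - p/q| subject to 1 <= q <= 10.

9/4

Expand x = 283/126 as a continued fraction with the Euclidean algorithm:
  283 = 2*126 + 31, so a_0 = 2.
  126 = 4*31 + 2, so a_1 = 4.
  31 = 15*2 + 1, so a_2 = 15.
  2 = 2*1 + 0, so a_3 = 2.
so x = [2; 4, 15, 2].
Convergents (p_i = a_i*p_{i-1} + p_{i-2}, q_i = a_i*q_{i-1} + q_{i-2} with p_{-2}=0, p_{-1}=1, q_{-2}=1, q_{-1}=0), until the denominator exceeds 10:
  i=0: a_0=2, p_0 = 2*1 + 0 = 2, q_0 = 2*0 + 1 = 1.
  i=1: a_1=4, p_1 = 4*2 + 1 = 9, q_1 = 4*1 + 0 = 4.
  i=2: a_2=15, p_2 = 15*9 + 2 = 137, q_2 = 15*4 + 1 = 61.
q_2 = 61 > 10, so the last convergent with denominator <= 10 is p_1/q_1 = 9/4.
The closest fraction with denominator <= 10 is either p_1/q_1 or the intermediate fraction (k*p_1 + p_0)/(k*q_1 + q_0) with the largest k >= 1 whose denominator stays <= 10; these approach x as k grows, and every other convergent or intermediate fraction in range is farther away.
Largest k: floor((10 - q_0)/q_1) = floor((10 - 1)/4) = 2.
That gives (2*9 + 2)/(2*4 + 1) = 20/9.
Compare the errors: |x - 9/4| = |283*4 - 9*126|/(126*4) = 2/504, and |x - 20/9| = |283*9 - 20*126|/(126*9) = 27/1134.
Cross-multiplying, 2*1134 = 2268 < 13608 = 27*504, so 2/504 is smaller: the convergent 9/4 is closer to x than 20/9.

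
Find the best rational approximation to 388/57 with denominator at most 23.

143/21

Expand x = 388/57 as a continued fraction with the Euclidean algorithm:
  388 = 6*57 + 46, so a_0 = 6.
  57 = 1*46 + 11, so a_1 = 1.
  46 = 4*11 + 2, so a_2 = 4.
  11 = 5*2 + 1, so a_3 = 5.
  2 = 2*1 + 0, so a_4 = 2.
so x = [6; 1, 4, 5, 2].
Convergents (p_i = a_i*p_{i-1} + p_{i-2}, q_i = a_i*q_{i-1} + q_{i-2} with p_{-2}=0, p_{-1}=1, q_{-2}=1, q_{-1}=0), until the denominator exceeds 23:
  i=0: a_0=6, p_0 = 6*1 + 0 = 6, q_0 = 6*0 + 1 = 1.
  i=1: a_1=1, p_1 = 1*6 + 1 = 7, q_1 = 1*1 + 0 = 1.
  i=2: a_2=4, p_2 = 4*7 + 6 = 34, q_2 = 4*1 + 1 = 5.
  i=3: a_3=5, p_3 = 5*34 + 7 = 177, q_3 = 5*5 + 1 = 26.
q_3 = 26 > 23, so the last convergent with denominator <= 23 is p_2/q_2 = 34/5.
The closest fraction with denominator <= 23 is either p_2/q_2 or the intermediate fraction (k*p_2 + p_1)/(k*q_2 + q_1) with the largest k >= 1 whose denominator stays <= 23; these approach x as k grows, and every other convergent or intermediate fraction in range is farther away.
Largest k: floor((23 - q_1)/q_2) = floor((23 - 1)/5) = 4.
That gives (4*34 + 7)/(4*5 + 1) = 143/21.
Compare the errors: |x - 34/5| = |388*5 - 34*57|/(57*5) = 2/285, and |x - 143/21| = |388*21 - 143*57|/(57*21) = 3/1197.
Cross-multiplying, 3*285 = 855 < 2394 = 2*1197, so 3/1197 is smaller: the intermediate fraction 143/21 is closer to x than 34/5.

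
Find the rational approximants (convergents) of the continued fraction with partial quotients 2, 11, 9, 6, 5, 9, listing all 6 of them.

2/1, 23/11, 209/100, 1277/611, 6594/3155, 60623/29006

Using the convergent recurrence p_i = a_i*p_{i-1} + p_{i-2}, q_i = a_i*q_{i-1} + q_{i-2} with p_{-2}=0, p_{-1}=1, q_{-2}=1, q_{-1}=0:
  i=0: a_0=2, p_0 = 2*1 + 0 = 2, q_0 = 2*0 + 1 = 1.
  i=1: a_1=11, p_1 = 11*2 + 1 = 23, q_1 = 11*1 + 0 = 11.
  i=2: a_2=9, p_2 = 9*23 + 2 = 209, q_2 = 9*11 + 1 = 100.
  i=3: a_3=6, p_3 = 6*209 + 23 = 1277, q_3 = 6*100 + 11 = 611.
  i=4: a_4=5, p_4 = 5*1277 + 209 = 6594, q_4 = 5*611 + 100 = 3155.
  i=5: a_5=9, p_5 = 9*6594 + 1277 = 60623, q_5 = 9*3155 + 611 = 29006.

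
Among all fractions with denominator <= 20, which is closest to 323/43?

Expand x = 323/43 as a continued fraction with the Euclidean algorithm:
  323 = 7*43 + 22, so a_0 = 7.
  43 = 1*22 + 21, so a_1 = 1.
  22 = 1*21 + 1, so a_2 = 1.
  21 = 21*1 + 0, so a_3 = 21.
so x = [7; 1, 1, 21].
Convergents (p_i = a_i*p_{i-1} + p_{i-2}, q_i = a_i*q_{i-1} + q_{i-2} with p_{-2}=0, p_{-1}=1, q_{-2}=1, q_{-1}=0), until the denominator exceeds 20:
  i=0: a_0=7, p_0 = 7*1 + 0 = 7, q_0 = 7*0 + 1 = 1.
  i=1: a_1=1, p_1 = 1*7 + 1 = 8, q_1 = 1*1 + 0 = 1.
  i=2: a_2=1, p_2 = 1*8 + 7 = 15, q_2 = 1*1 + 1 = 2.
  i=3: a_3=21, p_3 = 21*15 + 8 = 323, q_3 = 21*2 + 1 = 43.
q_3 = 43 > 20, so the last convergent with denominator <= 20 is p_2/q_2 = 15/2.
The closest fraction with denominator <= 20 is either p_2/q_2 or the intermediate fraction (k*p_2 + p_1)/(k*q_2 + q_1) with the largest k >= 1 whose denominator stays <= 20; these approach x as k grows, and every other convergent or intermediate fraction in range is farther away.
Largest k: floor((20 - q_1)/q_2) = floor((20 - 1)/2) = 9.
That gives (9*15 + 8)/(9*2 + 1) = 143/19.
Compare the errors: |x - 15/2| = |323*2 - 15*43|/(43*2) = 1/86, and |x - 143/19| = |323*19 - 143*43|/(43*19) = 12/817.
Cross-multiplying, 1*817 = 817 < 1032 = 12*86, so 1/86 is smaller: the convergent 15/2 is closer to x than 143/19.

15/2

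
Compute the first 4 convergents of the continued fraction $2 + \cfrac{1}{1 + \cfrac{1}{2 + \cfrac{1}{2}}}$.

2/1, 3/1, 8/3, 19/7

Using the convergent recurrence p_i = a_i*p_{i-1} + p_{i-2}, q_i = a_i*q_{i-1} + q_{i-2} with p_{-2}=0, p_{-1}=1, q_{-2}=1, q_{-1}=0:
  i=0: a_0=2, p_0 = 2*1 + 0 = 2, q_0 = 2*0 + 1 = 1.
  i=1: a_1=1, p_1 = 1*2 + 1 = 3, q_1 = 1*1 + 0 = 1.
  i=2: a_2=2, p_2 = 2*3 + 2 = 8, q_2 = 2*1 + 1 = 3.
  i=3: a_3=2, p_3 = 2*8 + 3 = 19, q_3 = 2*3 + 1 = 7.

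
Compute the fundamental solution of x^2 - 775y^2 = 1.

(x, y) = (4620799, 165984)

First expand sqrt(775) as a continued fraction. With x_i = (sqrt(775) + m_i)/d_i and (m_0, d_0) = (0, 1): a_0 = floor(sqrt(775)) = 27, since 27^2 = 729 <= 775 < 784 = 28^2.
Iterate m_{i+1} = d_i*a_i - m_i, d_{i+1} = (775 - m_{i+1}^2)/d_i, a_{i+1} = floor((a_0 + m_{i+1})/d_{i+1}):
  m_1 = 1*27 - 0 = 27, d_1 = (775 - 27^2)/1 = 46/1 = 46, a_1 = floor((27 + 27)/46) = 1.
  m_2 = 46*1 - 27 = 19, d_2 = (775 - 19^2)/46 = 414/46 = 9, a_2 = floor((27 + 19)/9) = 5.
  m_3 = 9*5 - 19 = 26, d_3 = (775 - 26^2)/9 = 99/9 = 11, a_3 = floor((27 + 26)/11) = 4.
  m_4 = 11*4 - 26 = 18, d_4 = (775 - 18^2)/11 = 451/11 = 41, a_4 = floor((27 + 18)/41) = 1.
  m_5 = 41*1 - 18 = 23, d_5 = (775 - 23^2)/41 = 246/41 = 6, a_5 = floor((27 + 23)/6) = 8.
  m_6 = 6*8 - 23 = 25, d_6 = (775 - 25^2)/6 = 150/6 = 25, a_6 = floor((27 + 25)/25) = 2.
  m_7 = 25*2 - 25 = 25, d_7 = (775 - 25^2)/25 = 150/25 = 6, a_7 = floor((27 + 25)/6) = 8.
  m_8 = 6*8 - 25 = 23, d_8 = (775 - 23^2)/6 = 246/6 = 41, a_8 = floor((27 + 23)/41) = 1.
  m_9 = 41*1 - 23 = 18, d_9 = (775 - 18^2)/41 = 451/41 = 11, a_9 = floor((27 + 18)/11) = 4.
  m_10 = 11*4 - 18 = 26, d_10 = (775 - 26^2)/11 = 99/11 = 9, a_10 = floor((27 + 26)/9) = 5.
  m_11 = 9*5 - 26 = 19, d_11 = (775 - 19^2)/9 = 414/9 = 46, a_11 = floor((27 + 19)/46) = 1.
  m_12 = 46*1 - 19 = 27, d_12 = (775 - 27^2)/46 = 46/46 = 1, a_12 = floor((27 + 27)/1) = 54.
  m_13 = 1*54 - 27 = 27, d_13 = (775 - 27^2)/1 = 46/1 = 46: (m_13, d_13) = (m_1, d_1) = (27, 46), so from here the quotients repeat a_1, ..., a_12; the period length is 12.
So sqrt(775) = [27; (1, 5, 4, 1, 8, 2, 8, 1, 4, 5, 1, 54)] with period length k = 12.
k is even, so the fundamental solution of x^2 - 775y^2 = 1 is (p_{k-1}, q_{k-1}) = (p_11, q_11); compute convergents through index 11.
Convergents (p_i = a_i*p_{i-1} + p_{i-2}, q_i = a_i*q_{i-1} + q_{i-2} with p_{-2}=0, p_{-1}=1, q_{-2}=1, q_{-1}=0):
  i=0: a_0=27, p_0 = 27*1 + 0 = 27, q_0 = 27*0 + 1 = 1.
  i=1: a_1=1, p_1 = 1*27 + 1 = 28, q_1 = 1*1 + 0 = 1.
  i=2: a_2=5, p_2 = 5*28 + 27 = 167, q_2 = 5*1 + 1 = 6.
  i=3: a_3=4, p_3 = 4*167 + 28 = 696, q_3 = 4*6 + 1 = 25.
  i=4: a_4=1, p_4 = 1*696 + 167 = 863, q_4 = 1*25 + 6 = 31.
  i=5: a_5=8, p_5 = 8*863 + 696 = 7600, q_5 = 8*31 + 25 = 273.
  i=6: a_6=2, p_6 = 2*7600 + 863 = 16063, q_6 = 2*273 + 31 = 577.
  i=7: a_7=8, p_7 = 8*16063 + 7600 = 136104, q_7 = 8*577 + 273 = 4889.
  i=8: a_8=1, p_8 = 1*136104 + 16063 = 152167, q_8 = 1*4889 + 577 = 5466.
  i=9: a_9=4, p_9 = 4*152167 + 136104 = 744772, q_9 = 4*5466 + 4889 = 26753.
  i=10: a_10=5, p_10 = 5*744772 + 152167 = 3876027, q_10 = 5*26753 + 5466 = 139231.
  i=11: a_11=1, p_11 = 1*3876027 + 744772 = 4620799, q_11 = 1*139231 + 26753 = 165984.
Check: 4620799^2 - 775*165984^2 = 21351783398401 - 21351783398400 = 1, so (x, y) = (4620799, 165984) solves the equation, and by the theorem it is the least positive solution.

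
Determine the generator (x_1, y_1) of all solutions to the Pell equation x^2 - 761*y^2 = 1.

(x, y) = (1280001, 46400)

First expand sqrt(761) as a continued fraction. With x_i = (sqrt(761) + m_i)/d_i and (m_0, d_0) = (0, 1): a_0 = floor(sqrt(761)) = 27, since 27^2 = 729 <= 761 < 784 = 28^2.
Iterate m_{i+1} = d_i*a_i - m_i, d_{i+1} = (761 - m_{i+1}^2)/d_i, a_{i+1} = floor((a_0 + m_{i+1})/d_{i+1}):
  m_1 = 1*27 - 0 = 27, d_1 = (761 - 27^2)/1 = 32/1 = 32, a_1 = floor((27 + 27)/32) = 1.
  m_2 = 32*1 - 27 = 5, d_2 = (761 - 5^2)/32 = 736/32 = 23, a_2 = floor((27 + 5)/23) = 1.
  m_3 = 23*1 - 5 = 18, d_3 = (761 - 18^2)/23 = 437/23 = 19, a_3 = floor((27 + 18)/19) = 2.
  m_4 = 19*2 - 18 = 20, d_4 = (761 - 20^2)/19 = 361/19 = 19, a_4 = floor((27 + 20)/19) = 2.
  m_5 = 19*2 - 20 = 18, d_5 = (761 - 18^2)/19 = 437/19 = 23, a_5 = floor((27 + 18)/23) = 1.
  m_6 = 23*1 - 18 = 5, d_6 = (761 - 5^2)/23 = 736/23 = 32, a_6 = floor((27 + 5)/32) = 1.
  m_7 = 32*1 - 5 = 27, d_7 = (761 - 27^2)/32 = 32/32 = 1, a_7 = floor((27 + 27)/1) = 54.
  m_8 = 1*54 - 27 = 27, d_8 = (761 - 27^2)/1 = 32/1 = 32: (m_8, d_8) = (m_1, d_1) = (27, 32), so from here the quotients repeat a_1, ..., a_7; the period length is 7.
So sqrt(761) = [27; (1, 1, 2, 2, 1, 1, 54)] with period length k = 7.
k is odd, so (p_{k-1}, q_{k-1}) only solves x^2 - 761y^2 = -1 and the fundamental solution of x^2 - 761y^2 = 1 is (p_{2k-1}, q_{2k-1}) = (p_13, q_13); compute convergents through index 13, running through the period twice.
Convergents (p_i = a_i*p_{i-1} + p_{i-2}, q_i = a_i*q_{i-1} + q_{i-2} with p_{-2}=0, p_{-1}=1, q_{-2}=1, q_{-1}=0):
  i=0: a_0=27, p_0 = 27*1 + 0 = 27, q_0 = 27*0 + 1 = 1.
  i=1: a_1=1, p_1 = 1*27 + 1 = 28, q_1 = 1*1 + 0 = 1.
  i=2: a_2=1, p_2 = 1*28 + 27 = 55, q_2 = 1*1 + 1 = 2.
  i=3: a_3=2, p_3 = 2*55 + 28 = 138, q_3 = 2*2 + 1 = 5.
  i=4: a_4=2, p_4 = 2*138 + 55 = 331, q_4 = 2*5 + 2 = 12.
  i=5: a_5=1, p_5 = 1*331 + 138 = 469, q_5 = 1*12 + 5 = 17.
  i=6: a_6=1, p_6 = 1*469 + 331 = 800, q_6 = 1*17 + 12 = 29.
  i=7: a_7=54, p_7 = 54*800 + 469 = 43669, q_7 = 54*29 + 17 = 1583.
  i=8: a_8=1, p_8 = 1*43669 + 800 = 44469, q_8 = 1*1583 + 29 = 1612.
  i=9: a_9=1, p_9 = 1*44469 + 43669 = 88138, q_9 = 1*1612 + 1583 = 3195.
  i=10: a_10=2, p_10 = 2*88138 + 44469 = 220745, q_10 = 2*3195 + 1612 = 8002.
  i=11: a_11=2, p_11 = 2*220745 + 88138 = 529628, q_11 = 2*8002 + 3195 = 19199.
  i=12: a_12=1, p_12 = 1*529628 + 220745 = 750373, q_12 = 1*19199 + 8002 = 27201.
  i=13: a_13=1, p_13 = 1*750373 + 529628 = 1280001, q_13 = 1*27201 + 19199 = 46400.
Indeed p_6^2 - 761*q_6^2 = 640000 - 640001 = -1, not +1.
Check: 1280001^2 - 761*46400^2 = 1638402560001 - 1638402560000 = 1, so (x, y) = (1280001, 46400) solves the equation, and by the theorem it is the least positive solution.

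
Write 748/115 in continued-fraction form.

[6; 1, 1, 57]

Run the Euclidean algorithm on 748 and 115; the successive quotients are the partial quotients a_0, a_1, ... (each step inverts the fractional part left over by the previous one):
  748 = 6*115 + 58, so a_0 = 6.
  115 = 1*58 + 57, so a_1 = 1.
  58 = 1*57 + 1, so a_2 = 1.
  57 = 57*1 + 0, so a_3 = 57.
The remainder reaches 0 after 4 divisions, so the expansion has 4 partial quotients, read off in order.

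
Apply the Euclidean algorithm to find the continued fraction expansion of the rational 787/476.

[1; 1, 1, 1, 7, 1, 2, 6]

Run the Euclidean algorithm on 787 and 476; the successive quotients are the partial quotients a_0, a_1, ... (each step inverts the fractional part left over by the previous one):
  787 = 1*476 + 311, so a_0 = 1.
  476 = 1*311 + 165, so a_1 = 1.
  311 = 1*165 + 146, so a_2 = 1.
  165 = 1*146 + 19, so a_3 = 1.
  146 = 7*19 + 13, so a_4 = 7.
  19 = 1*13 + 6, so a_5 = 1.
  13 = 2*6 + 1, so a_6 = 2.
  6 = 6*1 + 0, so a_7 = 6.
The remainder reaches 0 after 8 divisions, so the expansion has 8 partial quotients, read off in order.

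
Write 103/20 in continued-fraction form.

Run the Euclidean algorithm on 103 and 20; the successive quotients are the partial quotients a_0, a_1, ... (each step inverts the fractional part left over by the previous one):
  103 = 5*20 + 3, so a_0 = 5.
  20 = 6*3 + 2, so a_1 = 6.
  3 = 1*2 + 1, so a_2 = 1.
  2 = 2*1 + 0, so a_3 = 2.
The remainder reaches 0 after 4 divisions, so the expansion has 4 partial quotients, read off in order.

[5; 6, 1, 2]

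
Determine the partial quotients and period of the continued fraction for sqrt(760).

[27; (1, 1, 3, 5, 1, 5, 3, 1, 1, 54)]

Write x_i = (sqrt(760) + m_i)/d_i with (m_0, d_0) = (0, 1). a_0 = floor(sqrt(760)) = 27, since 27^2 = 729 <= 760 < 784 = 28^2.
Iterate m_{i+1} = d_i*a_i - m_i, d_{i+1} = (760 - m_{i+1}^2)/d_i, a_{i+1} = floor((a_0 + m_{i+1})/d_{i+1}):
  m_1 = 1*27 - 0 = 27, d_1 = (760 - 27^2)/1 = 31/1 = 31, a_1 = floor((27 + 27)/31) = 1.
  m_2 = 31*1 - 27 = 4, d_2 = (760 - 4^2)/31 = 744/31 = 24, a_2 = floor((27 + 4)/24) = 1.
  m_3 = 24*1 - 4 = 20, d_3 = (760 - 20^2)/24 = 360/24 = 15, a_3 = floor((27 + 20)/15) = 3.
  m_4 = 15*3 - 20 = 25, d_4 = (760 - 25^2)/15 = 135/15 = 9, a_4 = floor((27 + 25)/9) = 5.
  m_5 = 9*5 - 25 = 20, d_5 = (760 - 20^2)/9 = 360/9 = 40, a_5 = floor((27 + 20)/40) = 1.
  m_6 = 40*1 - 20 = 20, d_6 = (760 - 20^2)/40 = 360/40 = 9, a_6 = floor((27 + 20)/9) = 5.
  m_7 = 9*5 - 20 = 25, d_7 = (760 - 25^2)/9 = 135/9 = 15, a_7 = floor((27 + 25)/15) = 3.
  m_8 = 15*3 - 25 = 20, d_8 = (760 - 20^2)/15 = 360/15 = 24, a_8 = floor((27 + 20)/24) = 1.
  m_9 = 24*1 - 20 = 4, d_9 = (760 - 4^2)/24 = 744/24 = 31, a_9 = floor((27 + 4)/31) = 1.
  m_10 = 31*1 - 4 = 27, d_10 = (760 - 27^2)/31 = 31/31 = 1, a_10 = floor((27 + 27)/1) = 54.
  m_11 = 1*54 - 27 = 27, d_11 = (760 - 27^2)/1 = 31/1 = 31: (m_11, d_11) = (m_1, d_1) = (27, 31), so from here the quotients repeat a_1, ..., a_10; the period length is 10.
Hence the expansion of sqrt(760) is a_0 = 27 followed by the repeating block 1, 1, 3, 5, 1, 5, 3, 1, 1, 54 (period 10).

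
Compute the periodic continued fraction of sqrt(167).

Write x_i = (sqrt(167) + m_i)/d_i with (m_0, d_0) = (0, 1). a_0 = floor(sqrt(167)) = 12, since 12^2 = 144 <= 167 < 169 = 13^2.
Iterate m_{i+1} = d_i*a_i - m_i, d_{i+1} = (167 - m_{i+1}^2)/d_i, a_{i+1} = floor((a_0 + m_{i+1})/d_{i+1}):
  m_1 = 1*12 - 0 = 12, d_1 = (167 - 12^2)/1 = 23/1 = 23, a_1 = floor((12 + 12)/23) = 1.
  m_2 = 23*1 - 12 = 11, d_2 = (167 - 11^2)/23 = 46/23 = 2, a_2 = floor((12 + 11)/2) = 11.
  m_3 = 2*11 - 11 = 11, d_3 = (167 - 11^2)/2 = 46/2 = 23, a_3 = floor((12 + 11)/23) = 1.
  m_4 = 23*1 - 11 = 12, d_4 = (167 - 12^2)/23 = 23/23 = 1, a_4 = floor((12 + 12)/1) = 24.
  m_5 = 1*24 - 12 = 12, d_5 = (167 - 12^2)/1 = 23/1 = 23: (m_5, d_5) = (m_1, d_1) = (12, 23), so from here the quotients repeat a_1, ..., a_4; the period length is 4.
Hence the expansion of sqrt(167) is a_0 = 12 followed by the repeating block 1, 11, 1, 24 (period 4).

[12; (1, 11, 1, 24)]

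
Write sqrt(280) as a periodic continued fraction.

Write x_i = (sqrt(280) + m_i)/d_i with (m_0, d_0) = (0, 1). a_0 = floor(sqrt(280)) = 16, since 16^2 = 256 <= 280 < 289 = 17^2.
Iterate m_{i+1} = d_i*a_i - m_i, d_{i+1} = (280 - m_{i+1}^2)/d_i, a_{i+1} = floor((a_0 + m_{i+1})/d_{i+1}):
  m_1 = 1*16 - 0 = 16, d_1 = (280 - 16^2)/1 = 24/1 = 24, a_1 = floor((16 + 16)/24) = 1.
  m_2 = 24*1 - 16 = 8, d_2 = (280 - 8^2)/24 = 216/24 = 9, a_2 = floor((16 + 8)/9) = 2.
  m_3 = 9*2 - 8 = 10, d_3 = (280 - 10^2)/9 = 180/9 = 20, a_3 = floor((16 + 10)/20) = 1.
  m_4 = 20*1 - 10 = 10, d_4 = (280 - 10^2)/20 = 180/20 = 9, a_4 = floor((16 + 10)/9) = 2.
  m_5 = 9*2 - 10 = 8, d_5 = (280 - 8^2)/9 = 216/9 = 24, a_5 = floor((16 + 8)/24) = 1.
  m_6 = 24*1 - 8 = 16, d_6 = (280 - 16^2)/24 = 24/24 = 1, a_6 = floor((16 + 16)/1) = 32.
  m_7 = 1*32 - 16 = 16, d_7 = (280 - 16^2)/1 = 24/1 = 24: (m_7, d_7) = (m_1, d_1) = (16, 24), so from here the quotients repeat a_1, ..., a_6; the period length is 6.
Hence the expansion of sqrt(280) is a_0 = 16 followed by the repeating block 1, 2, 1, 2, 1, 32 (period 6).

[16; (1, 2, 1, 2, 1, 32)]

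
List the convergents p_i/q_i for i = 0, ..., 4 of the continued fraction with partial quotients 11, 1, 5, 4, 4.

Using the convergent recurrence p_i = a_i*p_{i-1} + p_{i-2}, q_i = a_i*q_{i-1} + q_{i-2} with p_{-2}=0, p_{-1}=1, q_{-2}=1, q_{-1}=0:
  i=0: a_0=11, p_0 = 11*1 + 0 = 11, q_0 = 11*0 + 1 = 1.
  i=1: a_1=1, p_1 = 1*11 + 1 = 12, q_1 = 1*1 + 0 = 1.
  i=2: a_2=5, p_2 = 5*12 + 11 = 71, q_2 = 5*1 + 1 = 6.
  i=3: a_3=4, p_3 = 4*71 + 12 = 296, q_3 = 4*6 + 1 = 25.
  i=4: a_4=4, p_4 = 4*296 + 71 = 1255, q_4 = 4*25 + 6 = 106.

11/1, 12/1, 71/6, 296/25, 1255/106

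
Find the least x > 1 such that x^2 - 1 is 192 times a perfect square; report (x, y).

First expand sqrt(192) as a continued fraction. With x_i = (sqrt(192) + m_i)/d_i and (m_0, d_0) = (0, 1): a_0 = floor(sqrt(192)) = 13, since 13^2 = 169 <= 192 < 196 = 14^2.
Iterate m_{i+1} = d_i*a_i - m_i, d_{i+1} = (192 - m_{i+1}^2)/d_i, a_{i+1} = floor((a_0 + m_{i+1})/d_{i+1}):
  m_1 = 1*13 - 0 = 13, d_1 = (192 - 13^2)/1 = 23/1 = 23, a_1 = floor((13 + 13)/23) = 1.
  m_2 = 23*1 - 13 = 10, d_2 = (192 - 10^2)/23 = 92/23 = 4, a_2 = floor((13 + 10)/4) = 5.
  m_3 = 4*5 - 10 = 10, d_3 = (192 - 10^2)/4 = 92/4 = 23, a_3 = floor((13 + 10)/23) = 1.
  m_4 = 23*1 - 10 = 13, d_4 = (192 - 13^2)/23 = 23/23 = 1, a_4 = floor((13 + 13)/1) = 26.
  m_5 = 1*26 - 13 = 13, d_5 = (192 - 13^2)/1 = 23/1 = 23: (m_5, d_5) = (m_1, d_1) = (13, 23), so from here the quotients repeat a_1, ..., a_4; the period length is 4.
So sqrt(192) = [13; (1, 5, 1, 26)] with period length k = 4.
k is even, so the fundamental solution of x^2 - 192y^2 = 1 is (p_{k-1}, q_{k-1}) = (p_3, q_3); compute convergents through index 3.
Convergents (p_i = a_i*p_{i-1} + p_{i-2}, q_i = a_i*q_{i-1} + q_{i-2} with p_{-2}=0, p_{-1}=1, q_{-2}=1, q_{-1}=0):
  i=0: a_0=13, p_0 = 13*1 + 0 = 13, q_0 = 13*0 + 1 = 1.
  i=1: a_1=1, p_1 = 1*13 + 1 = 14, q_1 = 1*1 + 0 = 1.
  i=2: a_2=5, p_2 = 5*14 + 13 = 83, q_2 = 5*1 + 1 = 6.
  i=3: a_3=1, p_3 = 1*83 + 14 = 97, q_3 = 1*6 + 1 = 7.
Check: 97^2 - 192*7^2 = 9409 - 9408 = 1, so (x, y) = (97, 7) solves the equation, and by the theorem it is the least positive solution.

(x, y) = (97, 7)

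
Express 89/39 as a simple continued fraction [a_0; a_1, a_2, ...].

[2; 3, 1, 1, 5]

Run the Euclidean algorithm on 89 and 39; the successive quotients are the partial quotients a_0, a_1, ... (each step inverts the fractional part left over by the previous one):
  89 = 2*39 + 11, so a_0 = 2.
  39 = 3*11 + 6, so a_1 = 3.
  11 = 1*6 + 5, so a_2 = 1.
  6 = 1*5 + 1, so a_3 = 1.
  5 = 5*1 + 0, so a_4 = 5.
The remainder reaches 0 after 5 divisions, so the expansion has 5 partial quotients, read off in order.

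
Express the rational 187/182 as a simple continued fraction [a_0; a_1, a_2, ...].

Run the Euclidean algorithm on 187 and 182; the successive quotients are the partial quotients a_0, a_1, ... (each step inverts the fractional part left over by the previous one):
  187 = 1*182 + 5, so a_0 = 1.
  182 = 36*5 + 2, so a_1 = 36.
  5 = 2*2 + 1, so a_2 = 2.
  2 = 2*1 + 0, so a_3 = 2.
The remainder reaches 0 after 4 divisions, so the expansion has 4 partial quotients, read off in order.

[1; 36, 2, 2]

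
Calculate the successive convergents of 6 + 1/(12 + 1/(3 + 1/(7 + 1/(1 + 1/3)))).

Using the convergent recurrence p_i = a_i*p_{i-1} + p_{i-2}, q_i = a_i*q_{i-1} + q_{i-2} with p_{-2}=0, p_{-1}=1, q_{-2}=1, q_{-1}=0:
  i=0: a_0=6, p_0 = 6*1 + 0 = 6, q_0 = 6*0 + 1 = 1.
  i=1: a_1=12, p_1 = 12*6 + 1 = 73, q_1 = 12*1 + 0 = 12.
  i=2: a_2=3, p_2 = 3*73 + 6 = 225, q_2 = 3*12 + 1 = 37.
  i=3: a_3=7, p_3 = 7*225 + 73 = 1648, q_3 = 7*37 + 12 = 271.
  i=4: a_4=1, p_4 = 1*1648 + 225 = 1873, q_4 = 1*271 + 37 = 308.
  i=5: a_5=3, p_5 = 3*1873 + 1648 = 7267, q_5 = 3*308 + 271 = 1195.

6/1, 73/12, 225/37, 1648/271, 1873/308, 7267/1195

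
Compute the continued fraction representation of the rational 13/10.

[1; 3, 3]

Run the Euclidean algorithm on 13 and 10; the successive quotients are the partial quotients a_0, a_1, ... (each step inverts the fractional part left over by the previous one):
  13 = 1*10 + 3, so a_0 = 1.
  10 = 3*3 + 1, so a_1 = 3.
  3 = 3*1 + 0, so a_2 = 3.
The remainder reaches 0 after 3 divisions, so the expansion has 3 partial quotients, read off in order.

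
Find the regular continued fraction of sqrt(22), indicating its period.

[4; (1, 2, 4, 2, 1, 8)]

Write x_i = (sqrt(22) + m_i)/d_i with (m_0, d_0) = (0, 1). a_0 = floor(sqrt(22)) = 4, since 4^2 = 16 <= 22 < 25 = 5^2.
Iterate m_{i+1} = d_i*a_i - m_i, d_{i+1} = (22 - m_{i+1}^2)/d_i, a_{i+1} = floor((a_0 + m_{i+1})/d_{i+1}):
  m_1 = 1*4 - 0 = 4, d_1 = (22 - 4^2)/1 = 6/1 = 6, a_1 = floor((4 + 4)/6) = 1.
  m_2 = 6*1 - 4 = 2, d_2 = (22 - 2^2)/6 = 18/6 = 3, a_2 = floor((4 + 2)/3) = 2.
  m_3 = 3*2 - 2 = 4, d_3 = (22 - 4^2)/3 = 6/3 = 2, a_3 = floor((4 + 4)/2) = 4.
  m_4 = 2*4 - 4 = 4, d_4 = (22 - 4^2)/2 = 6/2 = 3, a_4 = floor((4 + 4)/3) = 2.
  m_5 = 3*2 - 4 = 2, d_5 = (22 - 2^2)/3 = 18/3 = 6, a_5 = floor((4 + 2)/6) = 1.
  m_6 = 6*1 - 2 = 4, d_6 = (22 - 4^2)/6 = 6/6 = 1, a_6 = floor((4 + 4)/1) = 8.
  m_7 = 1*8 - 4 = 4, d_7 = (22 - 4^2)/1 = 6/1 = 6: (m_7, d_7) = (m_1, d_1) = (4, 6), so from here the quotients repeat a_1, ..., a_6; the period length is 6.
Hence the expansion of sqrt(22) is a_0 = 4 followed by the repeating block 1, 2, 4, 2, 1, 8 (period 6).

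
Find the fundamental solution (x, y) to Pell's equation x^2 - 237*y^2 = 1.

First expand sqrt(237) as a continued fraction. With x_i = (sqrt(237) + m_i)/d_i and (m_0, d_0) = (0, 1): a_0 = floor(sqrt(237)) = 15, since 15^2 = 225 <= 237 < 256 = 16^2.
Iterate m_{i+1} = d_i*a_i - m_i, d_{i+1} = (237 - m_{i+1}^2)/d_i, a_{i+1} = floor((a_0 + m_{i+1})/d_{i+1}):
  m_1 = 1*15 - 0 = 15, d_1 = (237 - 15^2)/1 = 12/1 = 12, a_1 = floor((15 + 15)/12) = 2.
  m_2 = 12*2 - 15 = 9, d_2 = (237 - 9^2)/12 = 156/12 = 13, a_2 = floor((15 + 9)/13) = 1.
  m_3 = 13*1 - 9 = 4, d_3 = (237 - 4^2)/13 = 221/13 = 17, a_3 = floor((15 + 4)/17) = 1.
  m_4 = 17*1 - 4 = 13, d_4 = (237 - 13^2)/17 = 68/17 = 4, a_4 = floor((15 + 13)/4) = 7.
  m_5 = 4*7 - 13 = 15, d_5 = (237 - 15^2)/4 = 12/4 = 3, a_5 = floor((15 + 15)/3) = 10.
  m_6 = 3*10 - 15 = 15, d_6 = (237 - 15^2)/3 = 12/3 = 4, a_6 = floor((15 + 15)/4) = 7.
  m_7 = 4*7 - 15 = 13, d_7 = (237 - 13^2)/4 = 68/4 = 17, a_7 = floor((15 + 13)/17) = 1.
  m_8 = 17*1 - 13 = 4, d_8 = (237 - 4^2)/17 = 221/17 = 13, a_8 = floor((15 + 4)/13) = 1.
  m_9 = 13*1 - 4 = 9, d_9 = (237 - 9^2)/13 = 156/13 = 12, a_9 = floor((15 + 9)/12) = 2.
  m_10 = 12*2 - 9 = 15, d_10 = (237 - 15^2)/12 = 12/12 = 1, a_10 = floor((15 + 15)/1) = 30.
  m_11 = 1*30 - 15 = 15, d_11 = (237 - 15^2)/1 = 12/1 = 12: (m_11, d_11) = (m_1, d_1) = (15, 12), so from here the quotients repeat a_1, ..., a_10; the period length is 10.
So sqrt(237) = [15; (2, 1, 1, 7, 10, 7, 1, 1, 2, 30)] with period length k = 10.
k is even, so the fundamental solution of x^2 - 237y^2 = 1 is (p_{k-1}, q_{k-1}) = (p_9, q_9); compute convergents through index 9.
Convergents (p_i = a_i*p_{i-1} + p_{i-2}, q_i = a_i*q_{i-1} + q_{i-2} with p_{-2}=0, p_{-1}=1, q_{-2}=1, q_{-1}=0):
  i=0: a_0=15, p_0 = 15*1 + 0 = 15, q_0 = 15*0 + 1 = 1.
  i=1: a_1=2, p_1 = 2*15 + 1 = 31, q_1 = 2*1 + 0 = 2.
  i=2: a_2=1, p_2 = 1*31 + 15 = 46, q_2 = 1*2 + 1 = 3.
  i=3: a_3=1, p_3 = 1*46 + 31 = 77, q_3 = 1*3 + 2 = 5.
  i=4: a_4=7, p_4 = 7*77 + 46 = 585, q_4 = 7*5 + 3 = 38.
  i=5: a_5=10, p_5 = 10*585 + 77 = 5927, q_5 = 10*38 + 5 = 385.
  i=6: a_6=7, p_6 = 7*5927 + 585 = 42074, q_6 = 7*385 + 38 = 2733.
  i=7: a_7=1, p_7 = 1*42074 + 5927 = 48001, q_7 = 1*2733 + 385 = 3118.
  i=8: a_8=1, p_8 = 1*48001 + 42074 = 90075, q_8 = 1*3118 + 2733 = 5851.
  i=9: a_9=2, p_9 = 2*90075 + 48001 = 228151, q_9 = 2*5851 + 3118 = 14820.
Check: 228151^2 - 237*14820^2 = 52052878801 - 52052878800 = 1, so (x, y) = (228151, 14820) solves the equation, and by the theorem it is the least positive solution.

(x, y) = (228151, 14820)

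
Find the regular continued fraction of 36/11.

[3; 3, 1, 2]

Run the Euclidean algorithm on 36 and 11; the successive quotients are the partial quotients a_0, a_1, ... (each step inverts the fractional part left over by the previous one):
  36 = 3*11 + 3, so a_0 = 3.
  11 = 3*3 + 2, so a_1 = 3.
  3 = 1*2 + 1, so a_2 = 1.
  2 = 2*1 + 0, so a_3 = 2.
The remainder reaches 0 after 4 divisions, so the expansion has 4 partial quotients, read off in order.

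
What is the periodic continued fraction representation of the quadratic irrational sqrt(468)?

Write x_i = (sqrt(468) + m_i)/d_i with (m_0, d_0) = (0, 1). a_0 = floor(sqrt(468)) = 21, since 21^2 = 441 <= 468 < 484 = 22^2.
Iterate m_{i+1} = d_i*a_i - m_i, d_{i+1} = (468 - m_{i+1}^2)/d_i, a_{i+1} = floor((a_0 + m_{i+1})/d_{i+1}):
  m_1 = 1*21 - 0 = 21, d_1 = (468 - 21^2)/1 = 27/1 = 27, a_1 = floor((21 + 21)/27) = 1.
  m_2 = 27*1 - 21 = 6, d_2 = (468 - 6^2)/27 = 432/27 = 16, a_2 = floor((21 + 6)/16) = 1.
  m_3 = 16*1 - 6 = 10, d_3 = (468 - 10^2)/16 = 368/16 = 23, a_3 = floor((21 + 10)/23) = 1.
  m_4 = 23*1 - 10 = 13, d_4 = (468 - 13^2)/23 = 299/23 = 13, a_4 = floor((21 + 13)/13) = 2.
  m_5 = 13*2 - 13 = 13, d_5 = (468 - 13^2)/13 = 299/13 = 23, a_5 = floor((21 + 13)/23) = 1.
  m_6 = 23*1 - 13 = 10, d_6 = (468 - 10^2)/23 = 368/23 = 16, a_6 = floor((21 + 10)/16) = 1.
  m_7 = 16*1 - 10 = 6, d_7 = (468 - 6^2)/16 = 432/16 = 27, a_7 = floor((21 + 6)/27) = 1.
  m_8 = 27*1 - 6 = 21, d_8 = (468 - 21^2)/27 = 27/27 = 1, a_8 = floor((21 + 21)/1) = 42.
  m_9 = 1*42 - 21 = 21, d_9 = (468 - 21^2)/1 = 27/1 = 27: (m_9, d_9) = (m_1, d_1) = (21, 27), so from here the quotients repeat a_1, ..., a_8; the period length is 8.
Hence the expansion of sqrt(468) is a_0 = 21 followed by the repeating block 1, 1, 1, 2, 1, 1, 1, 42 (period 8).

[21; (1, 1, 1, 2, 1, 1, 1, 42)]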